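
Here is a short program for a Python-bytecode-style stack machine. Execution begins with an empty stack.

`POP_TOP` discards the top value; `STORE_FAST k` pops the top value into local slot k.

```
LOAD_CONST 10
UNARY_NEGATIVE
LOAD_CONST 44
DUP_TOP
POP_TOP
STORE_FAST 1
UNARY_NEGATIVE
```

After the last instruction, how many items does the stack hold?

1

LOAD_CONST 10   10
UNARY_NEGATIVE  -10
LOAD_CONST 44   -10 44
DUP_TOP         -10 44 44
POP_TOP         -10 44
STORE_FAST 1    -10
UNARY_NEGATIVE  10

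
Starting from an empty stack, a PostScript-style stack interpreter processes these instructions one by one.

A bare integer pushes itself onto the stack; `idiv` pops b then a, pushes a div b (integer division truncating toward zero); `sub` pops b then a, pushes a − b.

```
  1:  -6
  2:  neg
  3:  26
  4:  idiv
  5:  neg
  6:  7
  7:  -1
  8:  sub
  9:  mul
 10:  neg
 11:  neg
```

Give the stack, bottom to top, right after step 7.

-6    -6
neg   6
26    6 26
idiv  0
neg   0
7     0 7
-1    0 7 -1

[0, 7, -1]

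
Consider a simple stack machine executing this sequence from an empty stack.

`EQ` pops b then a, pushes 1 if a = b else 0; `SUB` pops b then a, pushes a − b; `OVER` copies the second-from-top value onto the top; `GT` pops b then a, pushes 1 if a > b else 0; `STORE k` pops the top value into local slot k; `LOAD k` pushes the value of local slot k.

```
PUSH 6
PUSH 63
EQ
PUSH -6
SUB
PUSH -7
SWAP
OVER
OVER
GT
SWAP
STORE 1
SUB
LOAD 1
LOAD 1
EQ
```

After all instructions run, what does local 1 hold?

PUSH 6   6
PUSH 63  6 63
EQ       0
PUSH -6  0 -6
SUB      6
PUSH -7  6 -7
SWAP     -7 6
OVER     -7 6 -7
OVER     -7 6 -7 6
GT       -7 6 0
SWAP     -7 0 6
STORE 1  -7 0
SUB      -7
LOAD 1   -7 6
LOAD 1   -7 6 6
EQ       -7 1

6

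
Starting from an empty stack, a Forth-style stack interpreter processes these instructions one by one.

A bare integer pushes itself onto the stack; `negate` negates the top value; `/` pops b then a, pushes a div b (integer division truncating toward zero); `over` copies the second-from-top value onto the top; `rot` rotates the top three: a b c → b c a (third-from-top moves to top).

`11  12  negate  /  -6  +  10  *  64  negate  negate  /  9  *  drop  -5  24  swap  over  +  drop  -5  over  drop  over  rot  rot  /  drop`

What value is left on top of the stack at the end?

24

11     : 11
12     : 11 12
negate : 11 -12
/      : 0
-6     : 0 -6
+      : -6
10     : -6 10
*      : -60
64     : -60 64
negate : -60 -64
negate : -60 64
/      : 0
9      : 0 9
*      : 0
drop   : (empty)
-5     : -5
24     : -5 24
swap   : 24 -5
over   : 24 -5 24
+      : 24 19
drop   : 24
-5     : 24 -5
over   : 24 -5 24
drop   : 24 -5
over   : 24 -5 24
rot    : -5 24 24
rot    : 24 24 -5
/      : 24 -4
drop   : 24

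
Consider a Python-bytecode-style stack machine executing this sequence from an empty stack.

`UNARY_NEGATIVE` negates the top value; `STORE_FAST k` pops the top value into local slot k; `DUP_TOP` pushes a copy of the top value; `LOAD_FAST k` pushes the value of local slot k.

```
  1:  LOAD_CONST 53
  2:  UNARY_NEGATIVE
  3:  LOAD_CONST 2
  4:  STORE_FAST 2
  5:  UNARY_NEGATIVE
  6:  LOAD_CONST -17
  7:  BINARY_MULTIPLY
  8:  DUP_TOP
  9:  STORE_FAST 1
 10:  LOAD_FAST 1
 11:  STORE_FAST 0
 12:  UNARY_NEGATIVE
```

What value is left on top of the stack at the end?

901

LOAD_CONST 53   -> 53
UNARY_NEGATIVE  -> -53
LOAD_CONST 2    -> -53 2
STORE_FAST 2    -> -53
UNARY_NEGATIVE  -> 53
LOAD_CONST -17  -> 53 -17
BINARY_MULTIPLY -> -901
DUP_TOP         -> -901 -901
STORE_FAST 1    -> -901
LOAD_FAST 1     -> -901 -901
STORE_FAST 0    -> -901
UNARY_NEGATIVE  -> 901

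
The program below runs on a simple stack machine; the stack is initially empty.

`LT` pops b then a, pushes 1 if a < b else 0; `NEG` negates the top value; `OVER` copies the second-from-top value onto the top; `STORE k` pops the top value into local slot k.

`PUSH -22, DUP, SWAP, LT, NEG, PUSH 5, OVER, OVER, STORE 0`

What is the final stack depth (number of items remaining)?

PUSH -22 : -22
DUP      : -22 -22
SWAP     : -22 -22
LT       : 0
NEG      : 0
PUSH 5   : 0 5
OVER     : 0 5 0
OVER     : 0 5 0 5
STORE 0  : 0 5 0

3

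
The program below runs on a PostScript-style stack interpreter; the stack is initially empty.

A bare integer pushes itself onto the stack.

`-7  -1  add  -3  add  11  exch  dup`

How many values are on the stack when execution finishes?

3

-7    -7
-1    -7 -1
add   -8
-3    -8 -3
add   -11
11    -11 11
exch  11 -11
dup   11 -11 -11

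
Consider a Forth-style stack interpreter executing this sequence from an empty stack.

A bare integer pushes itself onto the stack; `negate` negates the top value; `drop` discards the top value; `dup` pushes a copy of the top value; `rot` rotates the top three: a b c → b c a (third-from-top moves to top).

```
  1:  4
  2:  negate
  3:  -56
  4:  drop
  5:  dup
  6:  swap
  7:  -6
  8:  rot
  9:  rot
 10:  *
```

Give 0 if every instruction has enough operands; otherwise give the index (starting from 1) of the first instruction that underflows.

4      -> 4
negate -> -4
-56    -> -4 -56
drop   -> -4
dup    -> -4 -4
swap   -> -4 -4
-6     -> -4 -4 -6
rot    -> -4 -6 -4
rot    -> -6 -4 -4
*      -> -6 16

0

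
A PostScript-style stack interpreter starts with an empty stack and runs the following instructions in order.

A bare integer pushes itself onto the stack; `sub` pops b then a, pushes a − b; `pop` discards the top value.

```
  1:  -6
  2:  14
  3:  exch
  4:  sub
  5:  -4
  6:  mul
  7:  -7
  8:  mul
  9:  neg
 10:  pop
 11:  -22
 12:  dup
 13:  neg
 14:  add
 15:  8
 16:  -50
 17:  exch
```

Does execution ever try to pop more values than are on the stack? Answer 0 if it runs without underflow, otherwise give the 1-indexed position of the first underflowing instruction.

0

-6   : [-6]
14   : [-6, 14]
exch : [14, -6]
sub  : [20]
-4   : [20, -4]
mul  : [-80]
-7   : [-80, -7]
mul  : [560]
neg  : [-560]
pop  : []
-22  : [-22]
dup  : [-22, -22]
neg  : [-22, 22]
add  : [0]
8    : [0, 8]
-50  : [0, 8, -50]
exch : [0, -50, 8]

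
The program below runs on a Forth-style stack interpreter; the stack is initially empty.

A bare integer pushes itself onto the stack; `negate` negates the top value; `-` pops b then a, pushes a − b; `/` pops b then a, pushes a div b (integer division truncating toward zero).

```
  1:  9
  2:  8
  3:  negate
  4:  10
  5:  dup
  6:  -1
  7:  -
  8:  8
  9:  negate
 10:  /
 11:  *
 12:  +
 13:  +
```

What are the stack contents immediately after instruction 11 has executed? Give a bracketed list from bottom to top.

[9, -8, -10]

9      -> [9]
8      -> [9, 8]
negate -> [9, -8]
10     -> [9, -8, 10]
dup    -> [9, -8, 10, 10]
-1     -> [9, -8, 10, 10, -1]
-      -> [9, -8, 10, 11]
8      -> [9, -8, 10, 11, 8]
negate -> [9, -8, 10, 11, -8]
/      -> [9, -8, 10, -1]
*      -> [9, -8, -10]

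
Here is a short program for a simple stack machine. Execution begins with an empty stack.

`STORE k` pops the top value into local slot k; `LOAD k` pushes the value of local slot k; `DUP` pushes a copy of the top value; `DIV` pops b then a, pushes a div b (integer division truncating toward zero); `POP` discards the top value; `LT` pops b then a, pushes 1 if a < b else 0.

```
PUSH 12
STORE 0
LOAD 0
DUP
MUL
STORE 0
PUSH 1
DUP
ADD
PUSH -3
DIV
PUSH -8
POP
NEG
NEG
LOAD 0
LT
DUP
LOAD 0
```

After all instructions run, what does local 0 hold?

144

PUSH 12 → [12]
STORE 0 → []
LOAD 0  → [12]
DUP     → [12, 12]
MUL     → [144]
STORE 0 → []
PUSH 1  → [1]
DUP     → [1, 1]
ADD     → [2]
PUSH -3 → [2, -3]
DIV     → [0]
PUSH -8 → [0, -8]
POP     → [0]
NEG     → [0]
NEG     → [0]
LOAD 0  → [0, 144]
LT      → [1]
DUP     → [1, 1]
LOAD 0  → [1, 1, 144]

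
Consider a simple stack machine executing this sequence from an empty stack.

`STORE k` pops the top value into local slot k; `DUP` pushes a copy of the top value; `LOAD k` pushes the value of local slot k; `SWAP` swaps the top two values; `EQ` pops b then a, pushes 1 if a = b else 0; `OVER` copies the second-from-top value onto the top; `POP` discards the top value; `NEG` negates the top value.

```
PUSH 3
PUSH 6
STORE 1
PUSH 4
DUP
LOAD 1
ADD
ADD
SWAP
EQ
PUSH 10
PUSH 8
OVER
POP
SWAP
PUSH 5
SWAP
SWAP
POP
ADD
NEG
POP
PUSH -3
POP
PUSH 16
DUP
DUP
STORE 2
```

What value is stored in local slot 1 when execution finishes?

PUSH 3  : 3
PUSH 6  : 3 6
STORE 1 : 3
PUSH 4  : 3 4
DUP     : 3 4 4
LOAD 1  : 3 4 4 6
ADD     : 3 4 10
ADD     : 3 14
SWAP    : 14 3
EQ      : 0
PUSH 10 : 0 10
PUSH 8  : 0 10 8
OVER    : 0 10 8 10
POP     : 0 10 8
SWAP    : 0 8 10
PUSH 5  : 0 8 10 5
SWAP    : 0 8 5 10
SWAP    : 0 8 10 5
POP     : 0 8 10
ADD     : 0 18
NEG     : 0 -18
POP     : 0
PUSH -3 : 0 -3
POP     : 0
PUSH 16 : 0 16
DUP     : 0 16 16
DUP     : 0 16 16 16
STORE 2 : 0 16 16

6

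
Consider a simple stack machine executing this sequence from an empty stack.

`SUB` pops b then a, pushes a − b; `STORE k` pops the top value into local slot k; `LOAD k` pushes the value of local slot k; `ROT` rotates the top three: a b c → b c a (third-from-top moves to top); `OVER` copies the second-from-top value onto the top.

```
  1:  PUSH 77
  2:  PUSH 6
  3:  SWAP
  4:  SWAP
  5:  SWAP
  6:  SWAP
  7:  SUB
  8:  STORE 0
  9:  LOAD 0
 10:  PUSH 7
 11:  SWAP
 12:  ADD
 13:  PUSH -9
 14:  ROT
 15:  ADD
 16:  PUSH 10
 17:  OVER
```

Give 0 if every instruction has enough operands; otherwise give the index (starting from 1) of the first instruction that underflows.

14

PUSH 77 → 77
PUSH 6  → 77 6
SWAP    → 6 77
SWAP    → 77 6
SWAP    → 6 77
SWAP    → 77 6
SUB     → 71
STORE 0 → (empty)
LOAD 0  → 71
PUSH 7  → 71 7
SWAP    → 7 71
ADD     → 78
PUSH -9 → 78 -9
ROT  — needs 3 operands, stack has 2 → underflow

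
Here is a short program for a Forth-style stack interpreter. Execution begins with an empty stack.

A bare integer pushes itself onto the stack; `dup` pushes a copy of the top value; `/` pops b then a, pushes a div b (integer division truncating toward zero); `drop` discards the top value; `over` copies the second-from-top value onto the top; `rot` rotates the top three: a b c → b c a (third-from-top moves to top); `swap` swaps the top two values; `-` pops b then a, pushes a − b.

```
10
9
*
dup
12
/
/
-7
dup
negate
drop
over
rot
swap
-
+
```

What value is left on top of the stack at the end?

-7

10     : [10]
9      : [10, 9]
*      : [90]
dup    : [90, 90]
12     : [90, 90, 12]
/      : [90, 7]
/      : [12]
-7     : [12, -7]
dup    : [12, -7, -7]
negate : [12, -7, 7]
drop   : [12, -7]
over   : [12, -7, 12]
rot    : [-7, 12, 12]
swap   : [-7, 12, 12]
-      : [-7, 0]
+      : [-7]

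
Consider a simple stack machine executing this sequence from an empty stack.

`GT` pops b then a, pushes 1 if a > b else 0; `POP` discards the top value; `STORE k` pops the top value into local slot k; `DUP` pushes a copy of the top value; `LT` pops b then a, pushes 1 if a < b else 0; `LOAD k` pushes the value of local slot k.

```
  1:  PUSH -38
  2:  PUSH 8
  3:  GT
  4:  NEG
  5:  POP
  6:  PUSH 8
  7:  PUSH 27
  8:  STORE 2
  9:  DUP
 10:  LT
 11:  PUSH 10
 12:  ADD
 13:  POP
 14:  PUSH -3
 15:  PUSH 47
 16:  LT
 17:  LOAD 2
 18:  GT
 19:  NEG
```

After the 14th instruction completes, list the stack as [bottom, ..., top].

PUSH -38 -> [-38]
PUSH 8   -> [-38, 8]
GT       -> [0]
NEG      -> [0]
POP      -> []
PUSH 8   -> [8]
PUSH 27  -> [8, 27]
STORE 2  -> [8]
DUP      -> [8, 8]
LT       -> [0]
PUSH 10  -> [0, 10]
ADD      -> [10]
POP      -> []
PUSH -3  -> [-3]

[-3]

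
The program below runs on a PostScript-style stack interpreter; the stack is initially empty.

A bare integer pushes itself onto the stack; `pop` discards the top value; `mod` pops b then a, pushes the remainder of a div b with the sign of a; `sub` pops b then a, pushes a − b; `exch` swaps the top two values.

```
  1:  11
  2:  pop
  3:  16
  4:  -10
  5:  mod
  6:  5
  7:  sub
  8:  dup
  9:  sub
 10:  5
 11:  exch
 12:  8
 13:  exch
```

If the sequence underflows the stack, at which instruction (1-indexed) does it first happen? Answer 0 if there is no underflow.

11    11
pop   (empty)
16    16
-10   16 -10
mod   6
5     6 5
sub   1
dup   1 1
sub   0
5     0 5
exch  5 0
8     5 0 8
exch  5 8 0

0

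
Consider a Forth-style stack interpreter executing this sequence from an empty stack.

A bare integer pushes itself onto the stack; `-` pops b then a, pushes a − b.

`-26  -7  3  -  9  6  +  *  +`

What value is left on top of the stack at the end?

-176

-26  -26
-7   -26 -7
3    -26 -7 3
-    -26 -10
9    -26 -10 9
6    -26 -10 9 6
+    -26 -10 15
*    -26 -150
+    -176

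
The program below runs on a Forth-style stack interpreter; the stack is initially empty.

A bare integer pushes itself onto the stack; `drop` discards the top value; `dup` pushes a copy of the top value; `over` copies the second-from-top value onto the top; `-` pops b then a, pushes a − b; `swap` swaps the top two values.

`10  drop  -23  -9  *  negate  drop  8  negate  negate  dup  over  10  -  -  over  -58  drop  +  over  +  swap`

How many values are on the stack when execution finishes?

2

10     -> 10
drop   -> (empty)
-23    -> -23
-9     -> -23 -9
*      -> 207
negate -> -207
drop   -> (empty)
8      -> 8
negate -> -8
negate -> 8
dup    -> 8 8
over   -> 8 8 8
10     -> 8 8 8 10
-      -> 8 8 -2
-      -> 8 10
over   -> 8 10 8
-58    -> 8 10 8 -58
drop   -> 8 10 8
+      -> 8 18
over   -> 8 18 8
+      -> 8 26
swap   -> 26 8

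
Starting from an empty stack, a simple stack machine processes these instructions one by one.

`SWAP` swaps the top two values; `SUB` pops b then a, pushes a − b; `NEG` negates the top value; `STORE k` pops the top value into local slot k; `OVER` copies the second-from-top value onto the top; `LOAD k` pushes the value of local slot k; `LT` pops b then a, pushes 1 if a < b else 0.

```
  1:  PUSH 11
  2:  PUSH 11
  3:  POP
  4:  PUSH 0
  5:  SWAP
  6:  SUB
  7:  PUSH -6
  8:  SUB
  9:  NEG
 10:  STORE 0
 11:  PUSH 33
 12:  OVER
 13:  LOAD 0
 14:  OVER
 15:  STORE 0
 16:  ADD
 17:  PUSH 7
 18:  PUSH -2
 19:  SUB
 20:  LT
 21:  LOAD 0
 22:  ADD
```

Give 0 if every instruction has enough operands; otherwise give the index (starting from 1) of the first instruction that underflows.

PUSH 11 → 11
PUSH 11 → 11 11
POP     → 11
PUSH 0  → 11 0
SWAP    → 0 11
SUB     → -11
PUSH -6 → -11 -6
SUB     → -5
NEG     → 5
STORE 0 → (empty)
PUSH 33 → 33
OVER  — needs 2 operands, stack has 1 → underflow

12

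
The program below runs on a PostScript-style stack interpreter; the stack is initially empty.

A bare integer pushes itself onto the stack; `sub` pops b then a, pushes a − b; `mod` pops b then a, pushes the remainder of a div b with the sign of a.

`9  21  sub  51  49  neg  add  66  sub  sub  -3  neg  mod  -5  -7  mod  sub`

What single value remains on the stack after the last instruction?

9   -> [9]
21  -> [9, 21]
sub -> [-12]
51  -> [-12, 51]
49  -> [-12, 51, 49]
neg -> [-12, 51, -49]
add -> [-12, 2]
66  -> [-12, 2, 66]
sub -> [-12, -64]
sub -> [52]
-3  -> [52, -3]
neg -> [52, 3]
mod -> [1]
-5  -> [1, -5]
-7  -> [1, -5, -7]
mod -> [1, -5]
sub -> [6]

6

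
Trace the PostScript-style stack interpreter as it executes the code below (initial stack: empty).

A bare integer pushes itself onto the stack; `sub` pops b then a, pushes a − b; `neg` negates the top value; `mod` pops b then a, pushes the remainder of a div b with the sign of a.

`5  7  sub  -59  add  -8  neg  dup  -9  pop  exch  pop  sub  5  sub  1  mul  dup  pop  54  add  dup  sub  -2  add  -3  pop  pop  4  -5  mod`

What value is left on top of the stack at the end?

4

5    -> 5
7    -> 5 7
sub  -> -2
-59  -> -2 -59
add  -> -61
-8   -> -61 -8
neg  -> -61 8
dup  -> -61 8 8
-9   -> -61 8 8 -9
pop  -> -61 8 8
exch -> -61 8 8
pop  -> -61 8
sub  -> -69
5    -> -69 5
sub  -> -74
1    -> -74 1
mul  -> -74
dup  -> -74 -74
pop  -> -74
54   -> -74 54
add  -> -20
dup  -> -20 -20
sub  -> 0
-2   -> 0 -2
add  -> -2
-3   -> -2 -3
pop  -> -2
pop  -> (empty)
4    -> 4
-5   -> 4 -5
mod  -> 4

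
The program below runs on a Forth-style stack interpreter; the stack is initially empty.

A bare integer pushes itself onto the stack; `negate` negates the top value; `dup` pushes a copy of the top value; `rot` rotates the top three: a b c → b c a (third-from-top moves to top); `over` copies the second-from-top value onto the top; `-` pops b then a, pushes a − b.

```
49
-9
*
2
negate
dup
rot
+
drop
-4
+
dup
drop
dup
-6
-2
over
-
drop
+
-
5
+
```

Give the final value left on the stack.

49      [49]
-9      [49, -9]
*       [-441]
2       [-441, 2]
negate  [-441, -2]
dup     [-441, -2, -2]
rot     [-2, -2, -441]
+       [-2, -443]
drop    [-2]
-4      [-2, -4]
+       [-6]
dup     [-6, -6]
drop    [-6]
dup     [-6, -6]
-6      [-6, -6, -6]
-2      [-6, -6, -6, -2]
over    [-6, -6, -6, -2, -6]
-       [-6, -6, -6, 4]
drop    [-6, -6, -6]
+       [-6, -12]
-       [6]
5       [6, 5]
+       [11]

11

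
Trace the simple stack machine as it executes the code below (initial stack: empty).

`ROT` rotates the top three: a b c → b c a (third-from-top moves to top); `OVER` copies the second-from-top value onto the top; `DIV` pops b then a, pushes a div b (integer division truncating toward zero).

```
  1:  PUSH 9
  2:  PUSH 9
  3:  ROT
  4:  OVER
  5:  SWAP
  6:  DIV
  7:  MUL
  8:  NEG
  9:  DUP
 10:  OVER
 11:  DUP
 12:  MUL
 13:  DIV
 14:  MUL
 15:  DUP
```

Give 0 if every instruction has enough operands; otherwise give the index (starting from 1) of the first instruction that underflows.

3

PUSH 9  9
PUSH 9  9 9
ROT  — needs 3 operands, stack has 2 → underflow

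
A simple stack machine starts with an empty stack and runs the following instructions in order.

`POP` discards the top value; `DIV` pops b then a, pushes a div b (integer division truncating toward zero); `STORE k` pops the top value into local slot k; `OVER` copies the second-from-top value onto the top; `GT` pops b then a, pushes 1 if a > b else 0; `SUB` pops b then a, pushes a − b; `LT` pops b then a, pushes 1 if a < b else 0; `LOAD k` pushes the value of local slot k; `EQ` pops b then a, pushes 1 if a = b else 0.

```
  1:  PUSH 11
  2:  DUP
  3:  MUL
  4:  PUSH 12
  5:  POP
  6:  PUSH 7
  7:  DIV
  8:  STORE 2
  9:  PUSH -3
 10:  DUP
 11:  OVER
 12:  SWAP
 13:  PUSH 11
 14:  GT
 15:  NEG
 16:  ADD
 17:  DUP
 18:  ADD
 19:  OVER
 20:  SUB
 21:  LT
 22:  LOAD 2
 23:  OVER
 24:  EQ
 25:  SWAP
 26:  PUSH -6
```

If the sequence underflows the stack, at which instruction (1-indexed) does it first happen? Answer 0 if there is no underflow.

PUSH 11 -> [11]
DUP     -> [11, 11]
MUL     -> [121]
PUSH 12 -> [121, 12]
POP     -> [121]
PUSH 7  -> [121, 7]
DIV     -> [17]
STORE 2 -> []
PUSH -3 -> [-3]
DUP     -> [-3, -3]
OVER    -> [-3, -3, -3]
SWAP    -> [-3, -3, -3]
PUSH 11 -> [-3, -3, -3, 11]
GT      -> [-3, -3, 0]
NEG     -> [-3, -3, 0]
ADD     -> [-3, -3]
DUP     -> [-3, -3, -3]
ADD     -> [-3, -6]
OVER    -> [-3, -6, -3]
SUB     -> [-3, -3]
LT      -> [0]
LOAD 2  -> [0, 17]
OVER    -> [0, 17, 0]
EQ      -> [0, 0]
SWAP    -> [0, 0]
PUSH -6 -> [0, 0, -6]

0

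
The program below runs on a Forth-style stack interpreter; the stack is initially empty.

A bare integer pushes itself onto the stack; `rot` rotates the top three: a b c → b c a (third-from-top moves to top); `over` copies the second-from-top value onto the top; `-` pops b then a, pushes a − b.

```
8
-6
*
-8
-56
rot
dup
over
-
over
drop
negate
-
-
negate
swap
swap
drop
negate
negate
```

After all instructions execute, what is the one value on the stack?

-8

8      → [8]
-6     → [8, -6]
*      → [-48]
-8     → [-48, -8]
-56    → [-48, -8, -56]
rot    → [-8, -56, -48]
dup    → [-8, -56, -48, -48]
over   → [-8, -56, -48, -48, -48]
-      → [-8, -56, -48, 0]
over   → [-8, -56, -48, 0, -48]
drop   → [-8, -56, -48, 0]
negate → [-8, -56, -48, 0]
-      → [-8, -56, -48]
-      → [-8, -8]
negate → [-8, 8]
swap   → [8, -8]
swap   → [-8, 8]
drop   → [-8]
negate → [8]
negate → [-8]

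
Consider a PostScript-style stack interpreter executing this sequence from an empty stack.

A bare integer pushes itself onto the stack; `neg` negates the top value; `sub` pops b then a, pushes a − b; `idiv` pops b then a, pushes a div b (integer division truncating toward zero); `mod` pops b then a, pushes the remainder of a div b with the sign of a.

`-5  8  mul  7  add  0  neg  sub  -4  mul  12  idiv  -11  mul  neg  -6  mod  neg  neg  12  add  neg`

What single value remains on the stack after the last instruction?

-13

-5   -> [-5]
8    -> [-5, 8]
mul  -> [-40]
7    -> [-40, 7]
add  -> [-33]
0    -> [-33, 0]
neg  -> [-33, 0]
sub  -> [-33]
-4   -> [-33, -4]
mul  -> [132]
12   -> [132, 12]
idiv -> [11]
-11  -> [11, -11]
mul  -> [-121]
neg  -> [121]
-6   -> [121, -6]
mod  -> [1]
neg  -> [-1]
neg  -> [1]
12   -> [1, 12]
add  -> [13]
neg  -> [-13]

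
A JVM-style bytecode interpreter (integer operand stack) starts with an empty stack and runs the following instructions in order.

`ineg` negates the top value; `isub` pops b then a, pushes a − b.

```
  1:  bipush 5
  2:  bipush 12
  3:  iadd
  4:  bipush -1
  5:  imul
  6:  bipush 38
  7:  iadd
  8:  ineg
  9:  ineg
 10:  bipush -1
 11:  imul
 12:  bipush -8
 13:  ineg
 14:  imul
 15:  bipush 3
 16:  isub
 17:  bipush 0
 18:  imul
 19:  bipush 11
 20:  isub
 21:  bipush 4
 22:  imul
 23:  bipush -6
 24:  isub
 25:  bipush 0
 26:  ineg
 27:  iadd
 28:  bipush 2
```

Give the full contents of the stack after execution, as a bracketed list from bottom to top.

[-38, 2]

bipush 5  → [5]
bipush 12 → [5, 12]
iadd      → [17]
bipush -1 → [17, -1]
imul      → [-17]
bipush 38 → [-17, 38]
iadd      → [21]
ineg      → [-21]
ineg      → [21]
bipush -1 → [21, -1]
imul      → [-21]
bipush -8 → [-21, -8]
ineg      → [-21, 8]
imul      → [-168]
bipush 3  → [-168, 3]
isub      → [-171]
bipush 0  → [-171, 0]
imul      → [0]
bipush 11 → [0, 11]
isub      → [-11]
bipush 4  → [-11, 4]
imul      → [-44]
bipush -6 → [-44, -6]
isub      → [-38]
bipush 0  → [-38, 0]
ineg      → [-38, 0]
iadd      → [-38]
bipush 2  → [-38, 2]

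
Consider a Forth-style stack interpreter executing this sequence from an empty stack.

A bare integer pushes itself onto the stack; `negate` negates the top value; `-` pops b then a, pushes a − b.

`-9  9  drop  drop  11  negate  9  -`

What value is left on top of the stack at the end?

-9      -9
9       -9 9
drop    -9
drop    (empty)
11      11
negate  -11
9       -11 9
-       -20

-20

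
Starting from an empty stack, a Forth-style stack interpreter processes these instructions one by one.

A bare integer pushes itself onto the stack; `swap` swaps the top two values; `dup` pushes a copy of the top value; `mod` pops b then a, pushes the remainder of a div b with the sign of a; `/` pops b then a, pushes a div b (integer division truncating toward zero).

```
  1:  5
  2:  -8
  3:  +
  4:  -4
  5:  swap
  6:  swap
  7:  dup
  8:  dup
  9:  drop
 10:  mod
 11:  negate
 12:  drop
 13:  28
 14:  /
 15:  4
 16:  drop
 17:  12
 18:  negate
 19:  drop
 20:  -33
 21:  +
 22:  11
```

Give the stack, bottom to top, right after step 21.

[-33]

5      : [5]
-8     : [5, -8]
+      : [-3]
-4     : [-3, -4]
swap   : [-4, -3]
swap   : [-3, -4]
dup    : [-3, -4, -4]
dup    : [-3, -4, -4, -4]
drop   : [-3, -4, -4]
mod    : [-3, 0]
negate : [-3, 0]
drop   : [-3]
28     : [-3, 28]
/      : [0]
4      : [0, 4]
drop   : [0]
12     : [0, 12]
negate : [0, -12]
drop   : [0]
-33    : [0, -33]
+      : [-33]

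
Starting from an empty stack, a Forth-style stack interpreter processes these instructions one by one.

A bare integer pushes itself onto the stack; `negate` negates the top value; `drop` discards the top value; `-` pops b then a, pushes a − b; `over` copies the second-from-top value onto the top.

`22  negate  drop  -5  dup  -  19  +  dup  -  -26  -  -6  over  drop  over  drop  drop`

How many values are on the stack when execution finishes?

1

22     → [22]
negate → [-22]
drop   → []
-5     → [-5]
dup    → [-5, -5]
-      → [0]
19     → [0, 19]
+      → [19]
dup    → [19, 19]
-      → [0]
-26    → [0, -26]
-      → [26]
-6     → [26, -6]
over   → [26, -6, 26]
drop   → [26, -6]
over   → [26, -6, 26]
drop   → [26, -6]
drop   → [26]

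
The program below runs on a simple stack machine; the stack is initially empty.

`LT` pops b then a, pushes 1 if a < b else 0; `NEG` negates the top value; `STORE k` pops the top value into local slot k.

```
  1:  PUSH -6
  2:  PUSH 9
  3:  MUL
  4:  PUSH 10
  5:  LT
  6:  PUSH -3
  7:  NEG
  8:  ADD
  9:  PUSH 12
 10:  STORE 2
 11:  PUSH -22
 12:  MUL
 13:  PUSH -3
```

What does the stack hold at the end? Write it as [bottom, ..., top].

PUSH -6  -> [-6]
PUSH 9   -> [-6, 9]
MUL      -> [-54]
PUSH 10  -> [-54, 10]
LT       -> [1]
PUSH -3  -> [1, -3]
NEG      -> [1, 3]
ADD      -> [4]
PUSH 12  -> [4, 12]
STORE 2  -> [4]
PUSH -22 -> [4, -22]
MUL      -> [-88]
PUSH -3  -> [-88, -3]

[-88, -3]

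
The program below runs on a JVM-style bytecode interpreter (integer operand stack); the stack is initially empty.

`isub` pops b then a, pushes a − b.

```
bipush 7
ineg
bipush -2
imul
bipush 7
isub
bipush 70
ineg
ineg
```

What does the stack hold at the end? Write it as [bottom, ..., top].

[7, 70]

bipush 7  -> 7
ineg      -> -7
bipush -2 -> -7 -2
imul      -> 14
bipush 7  -> 14 7
isub      -> 7
bipush 70 -> 7 70
ineg      -> 7 -70
ineg      -> 7 70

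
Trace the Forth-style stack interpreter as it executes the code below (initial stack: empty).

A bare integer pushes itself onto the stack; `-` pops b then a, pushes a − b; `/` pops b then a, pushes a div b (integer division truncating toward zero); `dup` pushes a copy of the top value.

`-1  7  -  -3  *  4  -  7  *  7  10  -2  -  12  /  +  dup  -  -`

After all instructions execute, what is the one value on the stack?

140

-1   -1
7    -1 7
-    -8
-3   -8 -3
*    24
4    24 4
-    20
7    20 7
*    140
7    140 7
10   140 7 10
-2   140 7 10 -2
-    140 7 12
12   140 7 12 12
/    140 7 1
+    140 8
dup  140 8 8
-    140 0
-    140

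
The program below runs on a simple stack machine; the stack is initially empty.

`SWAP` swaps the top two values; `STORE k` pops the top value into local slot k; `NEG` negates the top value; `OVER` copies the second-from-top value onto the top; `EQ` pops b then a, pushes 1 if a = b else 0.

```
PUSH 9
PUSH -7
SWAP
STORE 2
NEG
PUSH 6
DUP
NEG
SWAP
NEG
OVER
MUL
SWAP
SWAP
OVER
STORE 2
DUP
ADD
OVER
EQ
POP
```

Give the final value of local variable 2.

-6

PUSH 9   9
PUSH -7  9 -7
SWAP     -7 9
STORE 2  -7
NEG      7
PUSH 6   7 6
DUP      7 6 6
NEG      7 6 -6
SWAP     7 -6 6
NEG      7 -6 -6
OVER     7 -6 -6 -6
MUL      7 -6 36
SWAP     7 36 -6
SWAP     7 -6 36
OVER     7 -6 36 -6
STORE 2  7 -6 36
DUP      7 -6 36 36
ADD      7 -6 72
OVER     7 -6 72 -6
EQ       7 -6 0
POP      7 -6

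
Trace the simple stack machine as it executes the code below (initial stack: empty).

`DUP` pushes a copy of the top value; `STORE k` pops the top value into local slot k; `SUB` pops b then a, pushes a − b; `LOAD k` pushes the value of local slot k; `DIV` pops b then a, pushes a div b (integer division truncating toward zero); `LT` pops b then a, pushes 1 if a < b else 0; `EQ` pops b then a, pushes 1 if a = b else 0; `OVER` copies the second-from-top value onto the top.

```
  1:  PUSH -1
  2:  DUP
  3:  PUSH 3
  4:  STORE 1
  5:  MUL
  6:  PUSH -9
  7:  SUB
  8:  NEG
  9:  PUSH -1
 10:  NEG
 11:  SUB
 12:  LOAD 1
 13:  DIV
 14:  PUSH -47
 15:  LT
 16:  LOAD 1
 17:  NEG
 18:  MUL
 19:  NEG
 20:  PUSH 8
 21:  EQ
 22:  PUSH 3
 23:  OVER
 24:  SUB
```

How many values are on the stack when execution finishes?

2

PUSH -1  → [-1]
DUP      → [-1, -1]
PUSH 3   → [-1, -1, 3]
STORE 1  → [-1, -1]
MUL      → [1]
PUSH -9  → [1, -9]
SUB      → [10]
NEG      → [-10]
PUSH -1  → [-10, -1]
NEG      → [-10, 1]
SUB      → [-11]
LOAD 1   → [-11, 3]
DIV      → [-3]
PUSH -47 → [-3, -47]
LT       → [0]
LOAD 1   → [0, 3]
NEG      → [0, -3]
MUL      → [0]
NEG      → [0]
PUSH 8   → [0, 8]
EQ       → [0]
PUSH 3   → [0, 3]
OVER     → [0, 3, 0]
SUB      → [0, 3]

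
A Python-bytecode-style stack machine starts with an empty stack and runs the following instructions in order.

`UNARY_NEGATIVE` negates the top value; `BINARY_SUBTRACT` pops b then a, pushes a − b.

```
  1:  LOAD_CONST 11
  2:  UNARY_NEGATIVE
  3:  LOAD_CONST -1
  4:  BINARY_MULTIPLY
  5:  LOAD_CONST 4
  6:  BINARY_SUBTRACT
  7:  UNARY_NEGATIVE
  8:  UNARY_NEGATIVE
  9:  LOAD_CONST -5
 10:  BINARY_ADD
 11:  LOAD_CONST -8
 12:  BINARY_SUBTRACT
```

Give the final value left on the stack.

10

LOAD_CONST 11    [11]
UNARY_NEGATIVE   [-11]
LOAD_CONST -1    [-11, -1]
BINARY_MULTIPLY  [11]
LOAD_CONST 4     [11, 4]
BINARY_SUBTRACT  [7]
UNARY_NEGATIVE   [-7]
UNARY_NEGATIVE   [7]
LOAD_CONST -5    [7, -5]
BINARY_ADD       [2]
LOAD_CONST -8    [2, -8]
BINARY_SUBTRACT  [10]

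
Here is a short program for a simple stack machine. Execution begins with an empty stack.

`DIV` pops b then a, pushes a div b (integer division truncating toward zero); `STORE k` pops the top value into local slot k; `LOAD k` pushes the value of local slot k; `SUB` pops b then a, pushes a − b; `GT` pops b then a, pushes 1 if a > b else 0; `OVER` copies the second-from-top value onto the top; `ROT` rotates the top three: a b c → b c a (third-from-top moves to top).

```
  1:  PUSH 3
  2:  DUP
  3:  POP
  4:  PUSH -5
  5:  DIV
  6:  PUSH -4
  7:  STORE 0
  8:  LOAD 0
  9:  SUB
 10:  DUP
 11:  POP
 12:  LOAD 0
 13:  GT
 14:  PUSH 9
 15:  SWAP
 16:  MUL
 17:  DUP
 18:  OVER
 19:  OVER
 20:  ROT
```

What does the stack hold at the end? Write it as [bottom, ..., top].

PUSH 3  -> [3]
DUP     -> [3, 3]
POP     -> [3]
PUSH -5 -> [3, -5]
DIV     -> [0]
PUSH -4 -> [0, -4]
STORE 0 -> [0]
LOAD 0  -> [0, -4]
SUB     -> [4]
DUP     -> [4, 4]
POP     -> [4]
LOAD 0  -> [4, -4]
GT      -> [1]
PUSH 9  -> [1, 9]
SWAP    -> [9, 1]
MUL     -> [9]
DUP     -> [9, 9]
OVER    -> [9, 9, 9]
OVER    -> [9, 9, 9, 9]
ROT     -> [9, 9, 9, 9]

[9, 9, 9, 9]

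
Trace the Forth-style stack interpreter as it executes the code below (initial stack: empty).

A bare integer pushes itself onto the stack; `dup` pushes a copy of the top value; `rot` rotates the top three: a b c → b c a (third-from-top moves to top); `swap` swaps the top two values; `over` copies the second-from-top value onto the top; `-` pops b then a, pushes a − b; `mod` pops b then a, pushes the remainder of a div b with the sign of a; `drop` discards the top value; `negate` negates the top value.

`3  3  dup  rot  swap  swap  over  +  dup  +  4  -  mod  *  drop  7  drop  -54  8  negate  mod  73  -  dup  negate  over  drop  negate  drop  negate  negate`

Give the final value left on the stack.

3      → 3
3      → 3 3
dup    → 3 3 3
rot    → 3 3 3
swap   → 3 3 3
swap   → 3 3 3
over   → 3 3 3 3
+      → 3 3 6
dup    → 3 3 6 6
+      → 3 3 12
4      → 3 3 12 4
-      → 3 3 8
mod    → 3 3
*      → 9
drop   → (empty)
7      → 7
drop   → (empty)
-54    → -54
8      → -54 8
negate → -54 -8
mod    → -6
73     → -6 73
-      → -79
dup    → -79 -79
negate → -79 79
over   → -79 79 -79
drop   → -79 79
negate → -79 -79
drop   → -79
negate → 79
negate → -79

-79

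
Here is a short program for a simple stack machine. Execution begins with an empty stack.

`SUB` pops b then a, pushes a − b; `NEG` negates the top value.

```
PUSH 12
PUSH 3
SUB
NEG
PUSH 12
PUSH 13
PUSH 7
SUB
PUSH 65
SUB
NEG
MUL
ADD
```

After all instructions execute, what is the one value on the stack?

PUSH 12  12
PUSH 3   12 3
SUB      9
NEG      -9
PUSH 12  -9 12
PUSH 13  -9 12 13
PUSH 7   -9 12 13 7
SUB      -9 12 6
PUSH 65  -9 12 6 65
SUB      -9 12 -59
NEG      -9 12 59
MUL      -9 708
ADD      699

699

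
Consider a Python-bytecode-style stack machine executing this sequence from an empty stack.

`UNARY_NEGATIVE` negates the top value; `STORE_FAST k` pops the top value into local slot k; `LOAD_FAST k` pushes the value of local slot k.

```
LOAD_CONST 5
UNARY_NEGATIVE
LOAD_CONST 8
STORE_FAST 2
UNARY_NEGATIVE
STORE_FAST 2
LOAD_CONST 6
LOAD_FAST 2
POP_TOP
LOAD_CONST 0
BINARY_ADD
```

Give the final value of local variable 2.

LOAD_CONST 5    [5]
UNARY_NEGATIVE  [-5]
LOAD_CONST 8    [-5, 8]
STORE_FAST 2    [-5]
UNARY_NEGATIVE  [5]
STORE_FAST 2    []
LOAD_CONST 6    [6]
LOAD_FAST 2     [6, 5]
POP_TOP         [6]
LOAD_CONST 0    [6, 0]
BINARY_ADD      [6]

5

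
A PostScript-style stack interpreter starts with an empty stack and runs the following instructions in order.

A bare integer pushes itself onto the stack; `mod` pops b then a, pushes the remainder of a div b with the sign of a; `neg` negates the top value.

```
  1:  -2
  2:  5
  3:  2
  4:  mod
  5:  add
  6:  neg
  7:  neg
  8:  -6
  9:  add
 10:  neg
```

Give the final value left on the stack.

7

-2   [-2]
5    [-2, 5]
2    [-2, 5, 2]
mod  [-2, 1]
add  [-1]
neg  [1]
neg  [-1]
-6   [-1, -6]
add  [-7]
neg  [7]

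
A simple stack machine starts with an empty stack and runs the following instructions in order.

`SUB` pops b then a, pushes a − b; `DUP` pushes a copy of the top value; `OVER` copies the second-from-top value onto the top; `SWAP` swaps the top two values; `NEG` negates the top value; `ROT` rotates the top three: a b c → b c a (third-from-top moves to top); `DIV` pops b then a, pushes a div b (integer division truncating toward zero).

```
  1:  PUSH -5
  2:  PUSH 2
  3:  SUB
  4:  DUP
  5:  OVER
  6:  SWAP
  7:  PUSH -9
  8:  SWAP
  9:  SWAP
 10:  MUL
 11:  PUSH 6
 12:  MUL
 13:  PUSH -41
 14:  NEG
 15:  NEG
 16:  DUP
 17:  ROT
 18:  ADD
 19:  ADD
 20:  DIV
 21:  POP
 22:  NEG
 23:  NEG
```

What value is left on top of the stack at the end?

PUSH -5  → -5
PUSH 2   → -5 2
SUB      → -7
DUP      → -7 -7
OVER     → -7 -7 -7
SWAP     → -7 -7 -7
PUSH -9  → -7 -7 -7 -9
SWAP     → -7 -7 -9 -7
SWAP     → -7 -7 -7 -9
MUL      → -7 -7 63
PUSH 6   → -7 -7 63 6
MUL      → -7 -7 378
PUSH -41 → -7 -7 378 -41
NEG      → -7 -7 378 41
NEG      → -7 -7 378 -41
DUP      → -7 -7 378 -41 -41
ROT      → -7 -7 -41 -41 378
ADD      → -7 -7 -41 337
ADD      → -7 -7 296
DIV      → -7 0
POP      → -7
NEG      → 7
NEG      → -7

-7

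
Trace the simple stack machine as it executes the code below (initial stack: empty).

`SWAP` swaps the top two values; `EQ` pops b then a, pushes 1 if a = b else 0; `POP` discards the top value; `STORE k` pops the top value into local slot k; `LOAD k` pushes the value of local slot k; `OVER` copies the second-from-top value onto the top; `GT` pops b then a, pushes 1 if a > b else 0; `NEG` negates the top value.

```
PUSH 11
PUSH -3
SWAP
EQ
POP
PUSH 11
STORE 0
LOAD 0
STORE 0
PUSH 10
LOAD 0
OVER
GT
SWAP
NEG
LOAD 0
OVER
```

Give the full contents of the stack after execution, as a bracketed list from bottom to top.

PUSH 11 -> [11]
PUSH -3 -> [11, -3]
SWAP    -> [-3, 11]
EQ      -> [0]
POP     -> []
PUSH 11 -> [11]
STORE 0 -> []
LOAD 0  -> [11]
STORE 0 -> []
PUSH 10 -> [10]
LOAD 0  -> [10, 11]
OVER    -> [10, 11, 10]
GT      -> [10, 1]
SWAP    -> [1, 10]
NEG     -> [1, -10]
LOAD 0  -> [1, -10, 11]
OVER    -> [1, -10, 11, -10]

[1, -10, 11, -10]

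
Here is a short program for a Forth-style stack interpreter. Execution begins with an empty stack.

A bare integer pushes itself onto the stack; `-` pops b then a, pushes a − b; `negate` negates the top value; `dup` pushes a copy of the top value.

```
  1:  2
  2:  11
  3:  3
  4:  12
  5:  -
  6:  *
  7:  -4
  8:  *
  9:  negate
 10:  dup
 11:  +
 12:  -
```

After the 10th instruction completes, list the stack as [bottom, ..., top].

[2, -396, -396]

2      → 2
11     → 2 11
3      → 2 11 3
12     → 2 11 3 12
-      → 2 11 -9
*      → 2 -99
-4     → 2 -99 -4
*      → 2 396
negate → 2 -396
dup    → 2 -396 -396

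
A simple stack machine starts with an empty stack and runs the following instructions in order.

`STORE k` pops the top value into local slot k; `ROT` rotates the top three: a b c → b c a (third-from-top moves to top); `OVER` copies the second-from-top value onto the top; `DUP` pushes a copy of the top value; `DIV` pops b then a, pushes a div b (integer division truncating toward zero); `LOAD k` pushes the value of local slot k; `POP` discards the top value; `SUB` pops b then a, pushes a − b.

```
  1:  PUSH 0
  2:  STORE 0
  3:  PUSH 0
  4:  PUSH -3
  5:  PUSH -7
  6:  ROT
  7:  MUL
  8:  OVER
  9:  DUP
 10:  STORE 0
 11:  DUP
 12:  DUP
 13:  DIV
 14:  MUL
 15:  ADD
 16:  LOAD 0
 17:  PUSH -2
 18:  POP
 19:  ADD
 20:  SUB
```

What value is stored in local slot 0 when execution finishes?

-3

PUSH 0   0
STORE 0  (empty)
PUSH 0   0
PUSH -3  0 -3
PUSH -7  0 -3 -7
ROT      -3 -7 0
MUL      -3 0
OVER     -3 0 -3
DUP      -3 0 -3 -3
STORE 0  -3 0 -3
DUP      -3 0 -3 -3
DUP      -3 0 -3 -3 -3
DIV      -3 0 -3 1
MUL      -3 0 -3
ADD      -3 -3
LOAD 0   -3 -3 -3
PUSH -2  -3 -3 -3 -2
POP      -3 -3 -3
ADD      -3 -6
SUB      3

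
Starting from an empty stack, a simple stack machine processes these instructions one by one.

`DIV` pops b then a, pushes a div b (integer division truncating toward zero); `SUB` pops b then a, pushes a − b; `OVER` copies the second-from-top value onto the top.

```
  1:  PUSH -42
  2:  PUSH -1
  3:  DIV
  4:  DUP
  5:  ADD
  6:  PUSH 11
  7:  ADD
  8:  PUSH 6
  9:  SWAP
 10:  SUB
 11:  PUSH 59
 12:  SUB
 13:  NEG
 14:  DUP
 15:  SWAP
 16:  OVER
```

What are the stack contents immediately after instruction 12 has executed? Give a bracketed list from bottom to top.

PUSH -42  [-42]
PUSH -1   [-42, -1]
DIV       [42]
DUP       [42, 42]
ADD       [84]
PUSH 11   [84, 11]
ADD       [95]
PUSH 6    [95, 6]
SWAP      [6, 95]
SUB       [-89]
PUSH 59   [-89, 59]
SUB       [-148]

[-148]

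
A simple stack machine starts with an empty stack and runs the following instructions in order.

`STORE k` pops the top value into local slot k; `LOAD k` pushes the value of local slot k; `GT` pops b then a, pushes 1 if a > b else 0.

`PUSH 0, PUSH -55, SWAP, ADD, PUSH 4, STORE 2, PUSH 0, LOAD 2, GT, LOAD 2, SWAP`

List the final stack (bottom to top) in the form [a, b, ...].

PUSH 0   : 0
PUSH -55 : 0 -55
SWAP     : -55 0
ADD      : -55
PUSH 4   : -55 4
STORE 2  : -55
PUSH 0   : -55 0
LOAD 2   : -55 0 4
GT       : -55 0
LOAD 2   : -55 0 4
SWAP     : -55 4 0

[-55, 4, 0]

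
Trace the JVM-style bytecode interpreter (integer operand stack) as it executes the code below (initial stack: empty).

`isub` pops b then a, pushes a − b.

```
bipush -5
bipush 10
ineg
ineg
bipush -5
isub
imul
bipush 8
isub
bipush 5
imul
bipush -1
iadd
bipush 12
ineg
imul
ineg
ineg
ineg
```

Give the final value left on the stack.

-4992

bipush -5 -> -5
bipush 10 -> -5 10
ineg      -> -5 -10
ineg      -> -5 10
bipush -5 -> -5 10 -5
isub      -> -5 15
imul      -> -75
bipush 8  -> -75 8
isub      -> -83
bipush 5  -> -83 5
imul      -> -415
bipush -1 -> -415 -1
iadd      -> -416
bipush 12 -> -416 12
ineg      -> -416 -12
imul      -> 4992
ineg      -> -4992
ineg      -> 4992
ineg      -> -4992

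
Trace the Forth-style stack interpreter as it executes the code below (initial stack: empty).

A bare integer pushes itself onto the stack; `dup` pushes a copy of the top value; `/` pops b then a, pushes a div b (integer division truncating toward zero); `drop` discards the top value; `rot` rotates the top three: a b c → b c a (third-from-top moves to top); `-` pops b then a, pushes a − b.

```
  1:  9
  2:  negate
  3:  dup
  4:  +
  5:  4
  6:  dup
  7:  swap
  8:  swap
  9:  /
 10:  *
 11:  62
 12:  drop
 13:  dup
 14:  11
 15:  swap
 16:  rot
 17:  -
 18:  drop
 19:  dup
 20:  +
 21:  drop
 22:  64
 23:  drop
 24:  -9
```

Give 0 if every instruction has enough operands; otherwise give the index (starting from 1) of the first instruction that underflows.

9      → [9]
negate → [-9]
dup    → [-9, -9]
+      → [-18]
4      → [-18, 4]
dup    → [-18, 4, 4]
swap   → [-18, 4, 4]
swap   → [-18, 4, 4]
/      → [-18, 1]
*      → [-18]
62     → [-18, 62]
drop   → [-18]
dup    → [-18, -18]
11     → [-18, -18, 11]
swap   → [-18, 11, -18]
rot    → [11, -18, -18]
-      → [11, 0]
drop   → [11]
dup    → [11, 11]
+      → [22]
drop   → []
64     → [64]
drop   → []
-9     → [-9]

0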